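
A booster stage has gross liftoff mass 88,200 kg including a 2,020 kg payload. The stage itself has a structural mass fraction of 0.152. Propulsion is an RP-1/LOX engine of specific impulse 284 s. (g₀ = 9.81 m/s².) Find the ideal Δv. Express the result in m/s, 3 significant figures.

Stage wet mass = m₀ − payload = 88,200 − 2,020 = 86,180 kg.
Stage dry mass = ε × stage wet mass = 0.152 × 86,180 = 13,099.4 kg.
Burnout mass m_f = stage dry + payload = 13,099.4 + 2,020 = 15,119.4 kg.
v_e = Isp · g₀ = 284 × 9.81 = 2786.0 m/s.
Using Δv = v_e ln(m₀/m_f): Δv = v_e · ln(88,200/15,119.4) = 2786.0 × ln(5.834) = 2786.0 × 1.7636 ≈ 4914 m/s.

Δv ≈ 4910 m/s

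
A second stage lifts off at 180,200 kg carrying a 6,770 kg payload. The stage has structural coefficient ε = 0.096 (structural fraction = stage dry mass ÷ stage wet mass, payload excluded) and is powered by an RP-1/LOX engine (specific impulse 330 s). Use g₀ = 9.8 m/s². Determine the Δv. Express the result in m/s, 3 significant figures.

Stage wet mass = m₀ − payload = 180,200 − 6,770 = 173,430 kg.
Stage dry mass = ε × stage wet mass = 0.096 × 173,430 = 16,649.3 kg.
Burnout mass m_f = stage dry + payload = 16,649.3 + 6,770 = 23,419.3 kg.
v_e = Isp · g₀ = 330 × 9.8 = 3234.0 m/s.
Using Δv = v_e ln(m₀/m_f): Δv = v_e · ln(180,200/23,419.3) = 3234.0 × ln(7.695) = 3234.0 × 2.0405 ≈ 6599 m/s.

Δv ≈ 6600 m/s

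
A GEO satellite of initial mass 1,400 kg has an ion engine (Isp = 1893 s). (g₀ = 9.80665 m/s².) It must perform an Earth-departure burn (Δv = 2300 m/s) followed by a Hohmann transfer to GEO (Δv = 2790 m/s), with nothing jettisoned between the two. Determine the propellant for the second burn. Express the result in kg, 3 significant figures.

propellant for the second burn ≈ 173 kg

v_e = Isp · g₀ = 1893 × 9.80665 = 18564.0 m/s.
After the first burn: m = 1400 × exp(−2300/18564.0) = 1400 × 0.88347 = 1,236.86 kg.
After the second burn: m = 1,236.86 × exp(−2790/18564.0) = 1,236.86 × 0.86046 = 1,064.27 kg.
Second-burn propellant = 1,236.86 − 1,064.27 = 172.59 kg.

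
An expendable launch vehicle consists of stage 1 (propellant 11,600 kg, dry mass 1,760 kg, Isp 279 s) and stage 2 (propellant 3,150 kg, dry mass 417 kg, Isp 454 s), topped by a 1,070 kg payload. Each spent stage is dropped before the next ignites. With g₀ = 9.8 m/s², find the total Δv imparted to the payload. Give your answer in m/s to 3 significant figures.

Ignition mass of stage 1 = 11,600+1,760 + 3,150+417 + 1,070 = 17,997 kg.
Stage 1: m₀ = 17,997 kg, m_f = 17,997 − 11,600 = 6,397 kg; Δv = 279×9.8×ln(2.813) = 2734.2×1.0344 ≈ 2828 m/s.
Stage 2: m₀ = 4,637 kg, m_f = 4,637 − 3,150 = 1,487 kg; Δv = 454×9.8×ln(3.118) = 4449.2×1.1373 ≈ 5060 m/s.
Total Δv = 2828 + 5060 = 7888 m/s.

Δv ≈ 7890 m/s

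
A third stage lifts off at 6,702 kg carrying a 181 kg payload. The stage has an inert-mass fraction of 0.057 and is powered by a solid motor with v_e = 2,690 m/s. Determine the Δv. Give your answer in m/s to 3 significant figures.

Δv ≈ 6710 m/s

Stage wet mass = m₀ − payload = 6,702 − 181 = 6,521 kg.
Stage dry mass = ε × stage wet mass = 0.057 × 6,521 = 371.697 kg.
Burnout mass m_f = stage dry + payload = 371.697 + 181 = 552.697 kg.
From the ideal rocket equation, Δv = v_e · ln(6,702/552.697) = 2690.0 × ln(12.13) = 2690.0 × 2.4954 ≈ 6712 m/s.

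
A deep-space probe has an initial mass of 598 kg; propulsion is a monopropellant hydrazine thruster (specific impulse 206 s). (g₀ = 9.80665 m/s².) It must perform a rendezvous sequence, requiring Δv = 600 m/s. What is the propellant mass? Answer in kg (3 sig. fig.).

propellant mass ≈ 154 kg

v_e = Isp · g₀ = 206 × 9.80665 = 2020.2 m/s.
m₀/m_f = exp(Δv / v_e) = exp(600 / 2020.2) = exp(0.2970) = 1.3458.
m_f = 598 / 1.3458 = 444.345 kg, so propellant = m₀ − m_f = 598 − 444.345 = 153.655 kg.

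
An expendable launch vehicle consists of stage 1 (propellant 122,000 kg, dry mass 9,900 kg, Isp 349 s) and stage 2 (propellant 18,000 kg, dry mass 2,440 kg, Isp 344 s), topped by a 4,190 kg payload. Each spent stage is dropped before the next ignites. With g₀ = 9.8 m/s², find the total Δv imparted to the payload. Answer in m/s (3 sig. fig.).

Ignition mass of stage 1 = 122,000+9,900 + 18,000+2,440 + 4,190 = 156,530 kg.
Stage 1: m₀ = 156,530 kg, m_f = 156,530 − 122,000 = 34,530 kg; Δv = 349×9.8×ln(4.533) = 3420.2×1.5114 ≈ 5169 m/s.
Stage 2: m₀ = 24,630 kg, m_f = 24,630 − 18,000 = 6,630 kg; Δv = 344×9.8×ln(3.715) = 3371.2×1.3124 ≈ 4424 m/s.
Total Δv = 5169 + 4424 = 9593 m/s.

Δv ≈ 9590 m/s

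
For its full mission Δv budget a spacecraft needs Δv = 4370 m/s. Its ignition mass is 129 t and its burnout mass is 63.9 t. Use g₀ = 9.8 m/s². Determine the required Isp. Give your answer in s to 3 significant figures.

Isp ≈ 635 s

ln(m₀/m_f) = ln(129000/63900) = ln(2.019) = 0.7025.
v_e = Δv / ln(m₀/m_f) = 4370 / 0.7025 = 6220.7 m/s.
Isp = v_e / g₀ = 6220.7 / 9.8 = 634.8 s.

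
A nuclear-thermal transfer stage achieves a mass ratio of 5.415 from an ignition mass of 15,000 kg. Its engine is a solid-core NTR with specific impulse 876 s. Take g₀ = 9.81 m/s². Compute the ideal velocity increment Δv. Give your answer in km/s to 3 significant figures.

v_e = Isp · g₀ = 876 × 9.81 = 8593.6 m/s.
From the ideal rocket equation, Δv = v_e · ln(5.415) = 8593.6 × 1.6892 ≈ 14516.0 m/s.

Δv ≈ 14.5 km/s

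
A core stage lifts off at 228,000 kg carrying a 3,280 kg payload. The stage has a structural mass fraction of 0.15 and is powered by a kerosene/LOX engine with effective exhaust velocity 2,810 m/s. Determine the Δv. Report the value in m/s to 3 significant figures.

Stage wet mass = m₀ − payload = 228,000 − 3,280 = 224,720 kg.
Stage dry mass = ε × stage wet mass = 0.15 × 224,720 = 33,708 kg.
Burnout mass m_f = stage dry + payload = 33,708 + 3,280 = 36,988 kg.
Δv = v_e · ln(228,000/36,988) = 2810.0 × ln(6.164) = 2810.0 × 1.8188 ≈ 5111 m/s.

Δv ≈ 5110 m/s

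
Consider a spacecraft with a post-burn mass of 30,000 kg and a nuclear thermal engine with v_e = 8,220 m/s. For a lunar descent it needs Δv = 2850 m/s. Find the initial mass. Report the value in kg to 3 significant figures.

initial mass ≈ 42400 kg

Using Δv = v_e ln(m₀/m_f): m₀/m_f = exp(Δv / v_e) = exp(2850 / 8220.0) = exp(0.3467) = 1.4144.
m₀ = m_f × 1.4144 = 30,000 × 1.4144 = 42,432 kg.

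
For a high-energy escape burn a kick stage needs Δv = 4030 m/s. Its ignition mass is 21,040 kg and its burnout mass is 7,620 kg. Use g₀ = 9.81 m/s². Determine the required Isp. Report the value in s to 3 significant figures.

ln(m₀/m_f) = ln(21040/7620) = ln(2.761) = 1.0156.
Using Δv = v_e ln(m₀/m_f): v_e = Δv / ln(m₀/m_f) = 4030 / 1.0156 = 3967.9 m/s.
Isp = v_e / g₀ = 3967.9 / 9.81 = 404.5 s.

Isp ≈ 404 s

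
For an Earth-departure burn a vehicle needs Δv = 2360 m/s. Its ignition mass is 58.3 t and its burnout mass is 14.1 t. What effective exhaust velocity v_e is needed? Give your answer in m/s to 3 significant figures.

ln(m₀/m_f) = ln(58300/14100) = ln(4.135) = 1.4194.
v_e = Δv / ln(m₀/m_f) = 2360 / 1.4194 = 1662.6 m/s.

v_e ≈ 1660 m/s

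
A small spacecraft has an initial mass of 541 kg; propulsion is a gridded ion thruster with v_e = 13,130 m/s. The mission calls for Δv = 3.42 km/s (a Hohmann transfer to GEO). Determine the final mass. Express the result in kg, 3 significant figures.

By the Tsiolkovsky rocket equation, m₀/m_f = exp(Δv / v_e) = exp(3420 / 13130.0) = exp(0.2605) = 1.2975.
m_f = m₀ / 1.2975 = 541 / 1.2975 = 416.956 kg.

final mass ≈ 417 kg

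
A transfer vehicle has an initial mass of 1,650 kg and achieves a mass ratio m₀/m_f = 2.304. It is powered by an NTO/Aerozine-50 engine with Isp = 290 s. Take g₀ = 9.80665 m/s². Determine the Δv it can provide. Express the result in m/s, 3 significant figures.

v_e = Isp · g₀ = 290 × 9.80665 = 2843.9 m/s.
From the ideal rocket equation, Δv = v_e · ln(2.304) = 2843.9 × 0.8346 ≈ 2373.7 m/s.

Δv ≈ 2370 m/s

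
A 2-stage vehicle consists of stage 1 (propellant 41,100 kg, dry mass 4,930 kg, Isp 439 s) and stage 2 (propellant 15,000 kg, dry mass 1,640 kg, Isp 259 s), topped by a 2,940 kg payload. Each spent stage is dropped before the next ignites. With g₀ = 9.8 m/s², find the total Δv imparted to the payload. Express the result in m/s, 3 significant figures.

Ignition mass of stage 1 = 41,100+4,930 + 15,000+1,640 + 2,940 = 65,610 kg.
Stage 1: m₀ = 65,610 kg, m_f = 65,610 − 41,100 = 24,510 kg; Δv = 439×9.8×ln(2.677) = 4302.2×0.9846 ≈ 4236 m/s.
Stage 2: m₀ = 19,580 kg, m_f = 19,580 − 15,000 = 4,580 kg; Δv = 259×9.8×ln(4.275) = 2538.2×1.4528 ≈ 3688 m/s.
Total Δv = 4236 + 3688 = 7924 m/s.

Δv ≈ 7920 m/s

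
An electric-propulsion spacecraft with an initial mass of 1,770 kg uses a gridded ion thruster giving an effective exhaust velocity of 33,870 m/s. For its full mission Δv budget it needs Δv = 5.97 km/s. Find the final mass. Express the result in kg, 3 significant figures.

From the ideal rocket equation, m₀/m_f = exp(Δv / v_e) = exp(5970 / 33870.0) = exp(0.1763) = 1.1928.
m_f = m₀ / 1.1928 = 1,770 / 1.1928 = 1,483.9 kg.

final mass ≈ 1480 kg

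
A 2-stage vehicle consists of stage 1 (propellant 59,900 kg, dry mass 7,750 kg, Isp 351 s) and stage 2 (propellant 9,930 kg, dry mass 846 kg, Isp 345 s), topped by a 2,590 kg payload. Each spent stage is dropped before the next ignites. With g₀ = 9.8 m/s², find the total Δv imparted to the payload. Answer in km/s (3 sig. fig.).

Δv ≈ 9.22 km/s

Ignition mass of stage 1 = 59,900+7,750 + 9,930+846 + 2,590 = 81,016 kg.
Stage 1: m₀ = 81,016 kg, m_f = 81,016 − 59,900 = 21,116 kg; Δv = 351×9.8×ln(3.837) = 3439.8×1.3446 ≈ 4625 m/s.
Stage 2: m₀ = 13,366 kg, m_f = 13,366 − 9,930 = 3,436 kg; Δv = 345×9.8×ln(3.89) = 3381.0×1.3584 ≈ 4593 m/s.
Total Δv = 4625 + 4593 = 9218 m/s.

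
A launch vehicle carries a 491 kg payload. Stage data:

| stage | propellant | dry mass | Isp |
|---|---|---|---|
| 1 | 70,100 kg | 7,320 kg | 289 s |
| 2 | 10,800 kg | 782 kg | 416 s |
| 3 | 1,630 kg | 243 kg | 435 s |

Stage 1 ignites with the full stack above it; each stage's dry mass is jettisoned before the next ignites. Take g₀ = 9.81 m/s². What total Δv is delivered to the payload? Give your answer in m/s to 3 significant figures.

Δv ≈ 15200 m/s

Ignition mass of stage 1 = 70,100+7,320 + 10,800+782 + 1,630+243 + 491 = 91,366 kg.
Stage 1: m₀ = 91,366 kg, m_f = 91,366 − 70,100 = 21,266 kg; Δv = 289×9.81×ln(4.296) = 2835.1×1.4578 ≈ 4133 m/s.
Stage 2: m₀ = 13,946 kg, m_f = 13,946 − 10,800 = 3,146 kg; Δv = 416×9.81×ln(4.433) = 4081.0×1.4891 ≈ 6077 m/s.
Stage 3: m₀ = 2,364 kg, m_f = 2,364 − 1,630 = 734 kg; Δv = 435×9.81×ln(3.221) = 4267.4×1.1696 ≈ 4991 m/s.
Total Δv = 4133 + 6077 + 4991 = 15201 m/s.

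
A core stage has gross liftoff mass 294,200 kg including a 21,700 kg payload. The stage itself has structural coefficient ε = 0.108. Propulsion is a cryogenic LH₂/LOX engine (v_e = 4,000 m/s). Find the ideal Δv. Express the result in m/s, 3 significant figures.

Δv ≈ 7000 m/s

Stage wet mass = m₀ − payload = 294,200 − 21,700 = 272,500 kg.
Stage dry mass = ε × stage wet mass = 0.108 × 272,500 = 29,430 kg.
Burnout mass m_f = stage dry + payload = 29,430 + 21,700 = 51,130 kg.
Δv = v_e · ln(294,200/51,130) = 4000.0 × ln(5.754) = 4000.0 × 1.7499 ≈ 7000 m/s.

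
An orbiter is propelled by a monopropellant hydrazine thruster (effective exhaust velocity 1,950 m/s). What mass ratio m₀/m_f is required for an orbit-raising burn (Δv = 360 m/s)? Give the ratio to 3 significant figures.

Using Δv = v_e ln(m₀/m_f): m₀/m_f = exp(Δv / v_e) = exp(360 / 1950.0) = exp(0.1846) = 1.2028.

mass ratio ≈ 1.20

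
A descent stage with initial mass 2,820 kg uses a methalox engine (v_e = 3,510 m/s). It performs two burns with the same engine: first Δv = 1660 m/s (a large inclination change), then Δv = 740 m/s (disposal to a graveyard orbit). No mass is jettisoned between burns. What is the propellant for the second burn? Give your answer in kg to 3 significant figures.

propellant for the second burn ≈ 334 kg

After the first burn: m = 2820 × exp(−1660/3510.0) = 2820 × 0.62317 = 1,757.34 kg.
After the second burn: m = 1,757.34 × exp(−740/3510.0) = 1,757.34 × 0.80991 = 1,423.29 kg.
Second-burn propellant = 1,757.34 − 1,423.29 = 334.05 kg.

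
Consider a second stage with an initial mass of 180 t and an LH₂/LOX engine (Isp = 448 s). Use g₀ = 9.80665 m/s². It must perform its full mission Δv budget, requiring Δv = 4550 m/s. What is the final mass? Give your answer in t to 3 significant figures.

final mass ≈ 63.9 t

v_e = Isp · g₀ = 448 × 9.80665 = 4393.4 m/s.
m₀/m_f = exp(Δv / v_e) = exp(4550 / 4393.4) = exp(1.0356) = 2.8169.
m_f = m₀ / 2.8169 = 180 / 2.8169 = 63.9 t.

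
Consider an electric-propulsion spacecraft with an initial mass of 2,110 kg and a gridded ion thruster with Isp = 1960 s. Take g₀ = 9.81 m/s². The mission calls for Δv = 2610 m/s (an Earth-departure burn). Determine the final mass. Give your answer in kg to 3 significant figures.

final mass ≈ 1840 kg

v_e = Isp · g₀ = 1960 × 9.81 = 19227.6 m/s.
m₀/m_f = exp(Δv / v_e) = exp(2610 / 19227.6) = exp(0.1357) = 1.1454.
m_f = m₀ / 1.1454 = 2,110 / 1.1454 = 1,842.15 kg.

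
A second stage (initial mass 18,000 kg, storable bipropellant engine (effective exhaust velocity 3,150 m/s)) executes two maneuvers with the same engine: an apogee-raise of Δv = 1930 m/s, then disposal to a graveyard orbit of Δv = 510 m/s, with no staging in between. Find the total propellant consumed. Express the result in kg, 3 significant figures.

total propellant consumed ≈ 9700 kg

After the first burn: m = 18000 × exp(−1930/3150.0) = 18000 × 0.54189 = 9,754.02 kg.
After the second burn: m = 9,754.02 × exp(−510/3150.0) = 9,754.02 × 0.85052 = 8,295.99 kg.
Total propellant = m₀ − m_final = 18000 − 8,295.99 = 9,704.01 kg.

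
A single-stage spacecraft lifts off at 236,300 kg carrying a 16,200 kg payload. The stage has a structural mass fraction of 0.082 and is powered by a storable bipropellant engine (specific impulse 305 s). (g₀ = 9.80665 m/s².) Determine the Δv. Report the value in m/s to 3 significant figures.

Δv ≈ 5780 m/s

Stage wet mass = m₀ − payload = 236,300 − 16,200 = 220,100 kg.
Stage dry mass = ε × stage wet mass = 0.082 × 220,100 = 18,048.2 kg.
Burnout mass m_f = stage dry + payload = 18,048.2 + 16,200 = 34,248.2 kg.
v_e = Isp · g₀ = 305 × 9.80665 = 2991.0 m/s.
Δv = v_e · ln(236,300/34,248.2) = 2991.0 × ln(6.9) = 2991.0 × 1.9315 ≈ 5777 m/s.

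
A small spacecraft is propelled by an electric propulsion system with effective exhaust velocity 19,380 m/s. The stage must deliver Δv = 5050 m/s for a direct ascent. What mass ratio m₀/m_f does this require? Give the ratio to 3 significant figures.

mass ratio ≈ 1.30

m₀/m_f = exp(Δv / v_e) = exp(5050 / 19380.0) = exp(0.2606) = 1.2977.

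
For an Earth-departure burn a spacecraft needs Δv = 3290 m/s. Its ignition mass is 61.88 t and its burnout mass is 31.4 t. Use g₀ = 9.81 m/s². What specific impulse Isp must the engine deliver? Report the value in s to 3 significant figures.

ln(m₀/m_f) = ln(61880/31400) = ln(1.971) = 0.6784.
From the ideal rocket equation, v_e = Δv / ln(m₀/m_f) = 3290 / 0.6784 = 4849.7 m/s.
Isp = v_e / g₀ = 4849.7 / 9.81 = 494.4 s.

Isp ≈ 494 s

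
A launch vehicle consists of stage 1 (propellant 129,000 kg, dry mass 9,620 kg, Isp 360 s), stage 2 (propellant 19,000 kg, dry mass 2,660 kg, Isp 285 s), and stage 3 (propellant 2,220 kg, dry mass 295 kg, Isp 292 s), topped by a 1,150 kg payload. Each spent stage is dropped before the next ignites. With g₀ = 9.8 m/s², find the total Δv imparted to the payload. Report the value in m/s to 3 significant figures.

Δv ≈ 12000 m/s

Ignition mass of stage 1 = 129,000+9,620 + 19,000+2,660 + 2,220+295 + 1,150 = 163,945 kg.
Stage 1: m₀ = 163,945 kg, m_f = 163,945 − 129,000 = 34,945 kg; Δv = 360×9.8×ln(4.692) = 3528.0×1.5458 ≈ 5453 m/s.
Stage 2: m₀ = 25,325 kg, m_f = 25,325 − 19,000 = 6,325 kg; Δv = 285×9.8×ln(4.004) = 2793.0×1.3873 ≈ 3875 m/s.
Stage 3: m₀ = 3,665 kg, m_f = 3,665 − 2,220 = 1,445 kg; Δv = 292×9.8×ln(2.536) = 2861.6×0.9307 ≈ 2663 m/s.
Total Δv = 5453 + 3875 + 2663 = 11991 m/s.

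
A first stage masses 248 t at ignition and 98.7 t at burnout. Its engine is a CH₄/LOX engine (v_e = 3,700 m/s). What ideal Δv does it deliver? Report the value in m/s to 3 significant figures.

Δv ≈ 3410 m/s

Δv = v_e · ln(m₀/m_f) = 3700.0 × ln(2.513) = 3700.0 × 0.9213 ≈ 3409.0 m/s.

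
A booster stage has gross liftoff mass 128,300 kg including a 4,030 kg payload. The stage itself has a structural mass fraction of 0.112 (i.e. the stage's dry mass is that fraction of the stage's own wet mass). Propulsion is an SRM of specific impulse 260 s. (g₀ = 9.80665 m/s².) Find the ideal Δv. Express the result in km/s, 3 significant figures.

Stage wet mass = m₀ − payload = 128,300 − 4,030 = 124,270 kg.
Stage dry mass = ε × stage wet mass = 0.112 × 124,270 = 13,918.2 kg.
Burnout mass m_f = stage dry + payload = 13,918.2 + 4,030 = 17,948.2 kg.
v_e = Isp · g₀ = 260 × 9.80665 = 2549.7 m/s.
Rocket equation: Δv = v_e · ln(128,300/17,948.2) = 2549.7 × ln(7.148) = 2549.7 × 1.9669 ≈ 5015 m/s.

Δv ≈ 5.02 km/s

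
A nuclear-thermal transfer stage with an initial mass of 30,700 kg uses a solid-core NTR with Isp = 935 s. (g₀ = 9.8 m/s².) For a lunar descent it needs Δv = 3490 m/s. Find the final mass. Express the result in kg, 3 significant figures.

final mass ≈ 21000 kg

v_e = Isp · g₀ = 935 × 9.8 = 9163.0 m/s.
m₀/m_f = exp(Δv / v_e) = exp(3490 / 9163.0) = exp(0.3809) = 1.4636.
m_f = m₀ / 1.4636 = 30,700 / 1.4636 = 20,975.7 kg.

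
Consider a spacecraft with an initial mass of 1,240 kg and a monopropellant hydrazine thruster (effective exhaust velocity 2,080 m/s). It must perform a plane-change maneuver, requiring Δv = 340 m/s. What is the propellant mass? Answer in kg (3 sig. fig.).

Using Δv = v_e ln(m₀/m_f): m₀/m_f = exp(Δv / v_e) = exp(340 / 2080.0) = exp(0.1635) = 1.1776.
m_f = 1,240 / 1.1776 = 1,052.99 kg, so propellant = m₀ − m_f = 1,240 − 1,052.99 = 187.01 kg.

propellant mass ≈ 187 kg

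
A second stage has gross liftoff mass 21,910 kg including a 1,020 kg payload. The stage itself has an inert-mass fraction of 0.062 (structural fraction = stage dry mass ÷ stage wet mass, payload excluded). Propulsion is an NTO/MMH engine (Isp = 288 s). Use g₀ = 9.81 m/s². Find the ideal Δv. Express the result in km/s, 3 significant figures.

Δv ≈ 6.35 km/s

Stage wet mass = m₀ − payload = 21,910 − 1,020 = 20,890 kg.
Stage dry mass = ε × stage wet mass = 0.062 × 20,890 = 1,295.18 kg.
Burnout mass m_f = stage dry + payload = 1,295.18 + 1,020 = 2,315.18 kg.
v_e = Isp · g₀ = 288 × 9.81 = 2825.3 m/s.
From the ideal rocket equation, Δv = v_e · ln(21,910/2,315.18) = 2825.3 × ln(9.464) = 2825.3 × 2.2475 ≈ 6350 m/s.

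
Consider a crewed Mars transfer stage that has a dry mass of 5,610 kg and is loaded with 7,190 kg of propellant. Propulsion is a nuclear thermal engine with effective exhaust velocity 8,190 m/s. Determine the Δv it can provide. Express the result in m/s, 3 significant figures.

Δv ≈ 6760 m/s

m₀ = m_dry + m_prop = 5,610 + 7,190 = 12,800 kg.
Using Δv = v_e ln(m₀/m_f): Δv = v_e · ln(m₀/m_f) = 8190.0 × ln(2.282) = 8190.0 × 0.8249 ≈ 6755.9 m/s.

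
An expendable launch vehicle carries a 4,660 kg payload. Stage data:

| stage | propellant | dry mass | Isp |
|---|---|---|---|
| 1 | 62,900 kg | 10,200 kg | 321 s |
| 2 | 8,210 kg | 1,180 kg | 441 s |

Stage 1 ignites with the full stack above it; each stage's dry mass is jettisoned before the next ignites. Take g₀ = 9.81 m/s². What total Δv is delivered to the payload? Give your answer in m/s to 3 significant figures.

Ignition mass of stage 1 = 62,900+10,200 + 8,210+1,180 + 4,660 = 87,150 kg.
Stage 1: m₀ = 87,150 kg, m_f = 87,150 − 62,900 = 24,250 kg; Δv = 321×9.81×ln(3.594) = 3149.0×1.2792 ≈ 4028 m/s.
Stage 2: m₀ = 14,050 kg, m_f = 14,050 − 8,210 = 5,840 kg; Δv = 441×9.81×ln(2.406) = 4326.2×0.8779 ≈ 3798 m/s.
Total Δv = 4028 + 3798 = 7826 m/s.

Δv ≈ 7830 m/s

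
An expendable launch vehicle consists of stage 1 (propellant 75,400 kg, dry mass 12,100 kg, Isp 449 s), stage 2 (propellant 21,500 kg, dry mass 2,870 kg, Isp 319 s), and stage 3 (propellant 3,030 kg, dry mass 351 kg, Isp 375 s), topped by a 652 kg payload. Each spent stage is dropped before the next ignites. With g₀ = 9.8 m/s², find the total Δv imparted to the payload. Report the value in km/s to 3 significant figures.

Ignition mass of stage 1 = 75,400+12,100 + 21,500+2,870 + 3,030+351 + 652 = 115,903 kg.
Stage 1: m₀ = 115,903 kg, m_f = 115,903 − 75,400 = 40,503 kg; Δv = 449×9.8×ln(2.862) = 4400.2×1.0514 ≈ 4626 m/s.
Stage 2: m₀ = 28,403 kg, m_f = 28,403 − 21,500 = 6,903 kg; Δv = 319×9.8×ln(4.115) = 3126.2×1.4145 ≈ 4422 m/s.
Stage 3: m₀ = 4,033 kg, m_f = 4,033 − 3,030 = 1,003 kg; Δv = 375×9.8×ln(4.021) = 3675.0×1.3915 ≈ 5114 m/s.
Total Δv = 4626 + 4422 + 5114 = 14162 m/s.

Δv ≈ 14.2 km/s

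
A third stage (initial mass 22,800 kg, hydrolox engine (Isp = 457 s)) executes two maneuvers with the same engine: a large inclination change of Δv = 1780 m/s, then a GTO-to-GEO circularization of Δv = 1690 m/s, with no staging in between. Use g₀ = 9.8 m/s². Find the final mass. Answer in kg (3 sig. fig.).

v_e = Isp · g₀ = 457 × 9.8 = 4478.6 m/s.
After the first burn: m = 22800 × exp(−1780/4478.6) = 22800 × 0.67203 = 15,322.3 kg.
After the second burn: m = 15,322.3 × exp(−1690/4478.6) = 15,322.3 × 0.68568 = 10,506.2 kg.

final mass ≈ 10500 kg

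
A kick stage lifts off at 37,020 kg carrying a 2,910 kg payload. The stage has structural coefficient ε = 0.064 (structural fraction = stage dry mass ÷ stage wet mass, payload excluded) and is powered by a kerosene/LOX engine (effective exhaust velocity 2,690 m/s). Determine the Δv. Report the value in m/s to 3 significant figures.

Stage wet mass = m₀ − payload = 37,020 − 2,910 = 34,110 kg.
Stage dry mass = ε × stage wet mass = 0.064 × 34,110 = 2,183.04 kg.
Burnout mass m_f = stage dry + payload = 2,183.04 + 2,910 = 5,093.04 kg.
By the Tsiolkovsky rocket equation, Δv = v_e · ln(37,020/5,093.04) = 2690.0 × ln(7.269) = 2690.0 × 1.9836 ≈ 5336 m/s.

Δv ≈ 5340 m/s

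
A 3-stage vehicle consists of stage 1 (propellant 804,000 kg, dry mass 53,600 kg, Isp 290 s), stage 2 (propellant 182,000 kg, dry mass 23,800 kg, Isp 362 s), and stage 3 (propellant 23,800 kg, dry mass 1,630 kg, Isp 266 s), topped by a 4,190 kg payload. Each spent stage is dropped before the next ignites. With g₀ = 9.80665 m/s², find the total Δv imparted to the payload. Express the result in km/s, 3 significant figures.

Δv ≈ 13.3 km/s

Ignition mass of stage 1 = 804,000+53,600 + 182,000+23,800 + 23,800+1,630 + 4,190 = 1,093,020 kg.
Stage 1: m₀ = 1,093,020 kg, m_f = 1,093,020 − 804,000 = 289,020 kg; Δv = 290×9.80665×ln(3.782) = 2843.9×1.3302 ≈ 3783 m/s.
Stage 2: m₀ = 235,420 kg, m_f = 235,420 − 182,000 = 53,420 kg; Δv = 362×9.80665×ln(4.407) = 3550.0×1.4832 ≈ 5265 m/s.
Stage 3: m₀ = 29,620 kg, m_f = 29,620 − 23,800 = 5,820 kg; Δv = 266×9.80665×ln(5.089) = 2608.6×1.6271 ≈ 4245 m/s.
Total Δv = 3783 + 5265 + 4245 = 13293 m/s.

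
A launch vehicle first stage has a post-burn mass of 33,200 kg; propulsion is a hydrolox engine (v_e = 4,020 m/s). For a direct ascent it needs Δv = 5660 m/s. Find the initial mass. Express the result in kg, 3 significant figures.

By the Tsiolkovsky rocket equation, m₀/m_f = exp(Δv / v_e) = exp(5660 / 4020.0) = exp(1.4080) = 4.0876.
m₀ = m_f × 4.0876 = 33,200 × 4.0876 = 135,708 kg.

initial mass ≈ 136000 kg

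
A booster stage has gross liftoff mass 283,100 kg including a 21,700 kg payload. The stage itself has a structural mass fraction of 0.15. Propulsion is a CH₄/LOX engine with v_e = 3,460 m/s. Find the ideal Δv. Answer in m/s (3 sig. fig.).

Stage wet mass = m₀ − payload = 283,100 − 21,700 = 261,400 kg.
Stage dry mass = ε × stage wet mass = 0.15 × 261,400 = 39,210 kg.
Burnout mass m_f = stage dry + payload = 39,210 + 21,700 = 60,910 kg.
Using Δv = v_e ln(m₀/m_f): Δv = v_e · ln(283,100/60,910) = 3460.0 × ln(4.648) = 3460.0 × 1.5364 ≈ 5316 m/s.

Δv ≈ 5320 m/s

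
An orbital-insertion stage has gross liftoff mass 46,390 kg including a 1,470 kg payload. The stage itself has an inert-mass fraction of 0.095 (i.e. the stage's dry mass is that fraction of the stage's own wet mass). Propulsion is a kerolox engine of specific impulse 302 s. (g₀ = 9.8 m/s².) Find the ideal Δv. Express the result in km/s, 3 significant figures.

Δv ≈ 6.19 km/s

Stage wet mass = m₀ − payload = 46,390 − 1,470 = 44,920 kg.
Stage dry mass = ε × stage wet mass = 0.095 × 44,920 = 4,267.4 kg.
Burnout mass m_f = stage dry + payload = 4,267.4 + 1,470 = 5,737.4 kg.
v_e = Isp · g₀ = 302 × 9.8 = 2959.6 m/s.
From the ideal rocket equation, Δv = v_e · ln(46,390/5,737.4) = 2959.6 × ln(8.086) = 2959.6 × 2.0901 ≈ 6186 m/s.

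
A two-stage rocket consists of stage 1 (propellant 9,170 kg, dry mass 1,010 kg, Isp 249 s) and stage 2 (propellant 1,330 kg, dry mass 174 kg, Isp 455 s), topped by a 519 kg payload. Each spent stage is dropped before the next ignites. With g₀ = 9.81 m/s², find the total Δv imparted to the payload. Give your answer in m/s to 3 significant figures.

Ignition mass of stage 1 = 9,170+1,010 + 1,330+174 + 519 = 12,203 kg.
Stage 1: m₀ = 12,203 kg, m_f = 12,203 − 9,170 = 3,033 kg; Δv = 249×9.81×ln(4.023) = 2442.7×1.3921 ≈ 3401 m/s.
Stage 2: m₀ = 2,023 kg, m_f = 2,023 − 1,330 = 693 kg; Δv = 455×9.81×ln(2.919) = 4463.6×1.0713 ≈ 4782 m/s.
Total Δv = 3401 + 4782 = 8183 m/s.

Δv ≈ 8180 m/s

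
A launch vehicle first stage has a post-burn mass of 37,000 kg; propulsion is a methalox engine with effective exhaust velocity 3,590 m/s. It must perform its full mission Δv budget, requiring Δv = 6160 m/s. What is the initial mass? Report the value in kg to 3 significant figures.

m₀/m_f = exp(Δv / v_e) = exp(6160 / 3590.0) = exp(1.7159) = 5.5616.
m₀ = m_f × 5.5616 = 37,000 × 5.5616 = 205,779 kg.

initial mass ≈ 206000 kg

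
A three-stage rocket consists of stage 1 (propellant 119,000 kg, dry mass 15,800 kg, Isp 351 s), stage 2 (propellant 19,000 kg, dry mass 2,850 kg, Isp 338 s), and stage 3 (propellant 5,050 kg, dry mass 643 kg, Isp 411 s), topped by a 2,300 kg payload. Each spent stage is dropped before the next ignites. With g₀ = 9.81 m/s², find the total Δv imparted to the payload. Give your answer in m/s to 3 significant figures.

Ignition mass of stage 1 = 119,000+15,800 + 19,000+2,850 + 5,050+643 + 2,300 = 164,643 kg.
Stage 1: m₀ = 164,643 kg, m_f = 164,643 − 119,000 = 45,643 kg; Δv = 351×9.81×ln(3.607) = 3443.3×1.2829 ≈ 4418 m/s.
Stage 2: m₀ = 29,843 kg, m_f = 29,843 − 19,000 = 10,843 kg; Δv = 338×9.81×ln(2.752) = 3315.8×1.0124 ≈ 3357 m/s.
Stage 3: m₀ = 7,993 kg, m_f = 7,993 − 5,050 = 2,943 kg; Δv = 411×9.81×ln(2.716) = 4031.9×0.9991 ≈ 4028 m/s.
Total Δv = 4418 + 3357 + 4028 = 11803 m/s.

Δv ≈ 11800 m/s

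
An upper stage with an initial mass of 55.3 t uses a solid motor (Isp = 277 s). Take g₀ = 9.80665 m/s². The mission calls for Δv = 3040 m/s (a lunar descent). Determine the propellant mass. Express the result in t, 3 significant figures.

propellant mass ≈ 37.2 t

v_e = Isp · g₀ = 277 × 9.80665 = 2716.4 m/s.
m₀/m_f = exp(Δv / v_e) = exp(3040 / 2716.4) = exp(1.1191) = 3.0621.
m_f = 55.3 / 3.0621 = 18.0595 t, so propellant = m₀ − m_f = 55.3 − 18.0595 = 37.2405 t.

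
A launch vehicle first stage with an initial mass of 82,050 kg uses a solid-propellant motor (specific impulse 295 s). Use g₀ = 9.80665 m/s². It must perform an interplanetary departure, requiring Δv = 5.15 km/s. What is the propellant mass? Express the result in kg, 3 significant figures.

propellant mass ≈ 68200 kg

v_e = Isp · g₀ = 295 × 9.80665 = 2893.0 m/s.
Rocket equation: m₀/m_f = exp(Δv / v_e) = exp(5150 / 2893.0) = exp(1.7802) = 5.9309.
m_f = 82,050 / 5.9309 = 13,834.3 kg, so propellant = m₀ − m_f = 82,050 − 13,834.3 = 68,215.7 kg.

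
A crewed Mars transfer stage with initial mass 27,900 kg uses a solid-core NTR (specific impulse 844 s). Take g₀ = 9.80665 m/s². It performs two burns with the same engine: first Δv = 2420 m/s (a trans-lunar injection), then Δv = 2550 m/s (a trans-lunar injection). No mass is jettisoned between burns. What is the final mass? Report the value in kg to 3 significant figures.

v_e = Isp · g₀ = 844 × 9.80665 = 8276.8 m/s.
After the first burn: m = 27900 × exp(−2420/8276.8) = 27900 × 0.74648 = 20,826.8 kg.
After the second burn: m = 20,826.8 × exp(−2550/8276.8) = 20,826.8 × 0.73485 = 15,304.6 kg.

final mass ≈ 15300 kg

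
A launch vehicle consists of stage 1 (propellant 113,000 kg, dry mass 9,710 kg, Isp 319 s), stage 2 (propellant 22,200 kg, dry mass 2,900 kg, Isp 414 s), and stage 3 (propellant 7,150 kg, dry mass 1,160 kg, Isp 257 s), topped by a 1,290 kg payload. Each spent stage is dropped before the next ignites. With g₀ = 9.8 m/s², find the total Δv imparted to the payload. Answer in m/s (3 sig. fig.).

Δv ≈ 11500 m/s

Ignition mass of stage 1 = 113,000+9,710 + 22,200+2,900 + 7,150+1,160 + 1,290 = 157,410 kg.
Stage 1: m₀ = 157,410 kg, m_f = 157,410 − 113,000 = 44,410 kg; Δv = 319×9.8×ln(3.544) = 3126.2×1.2654 ≈ 3956 m/s.
Stage 2: m₀ = 34,700 kg, m_f = 34,700 − 22,200 = 12,500 kg; Δv = 414×9.8×ln(2.776) = 4057.2×1.0210 ≈ 4142 m/s.
Stage 3: m₀ = 9,600 kg, m_f = 9,600 − 7,150 = 2,450 kg; Δv = 257×9.8×ln(3.918) = 2518.6×1.3657 ≈ 3440 m/s.
Total Δv = 3956 + 4142 + 3440 = 11538 m/s.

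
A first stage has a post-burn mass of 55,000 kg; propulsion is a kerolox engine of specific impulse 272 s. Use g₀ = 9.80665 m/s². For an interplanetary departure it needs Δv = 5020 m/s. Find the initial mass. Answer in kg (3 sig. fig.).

initial mass ≈ 361000 kg

v_e = Isp · g₀ = 272 × 9.80665 = 2667.4 m/s.
By the Tsiolkovsky rocket equation, m₀/m_f = exp(Δv / v_e) = exp(5020 / 2667.4) = exp(1.8820) = 6.5665.
m₀ = m_f × 6.5665 = 55,000 × 6.5665 = 361,158 kg.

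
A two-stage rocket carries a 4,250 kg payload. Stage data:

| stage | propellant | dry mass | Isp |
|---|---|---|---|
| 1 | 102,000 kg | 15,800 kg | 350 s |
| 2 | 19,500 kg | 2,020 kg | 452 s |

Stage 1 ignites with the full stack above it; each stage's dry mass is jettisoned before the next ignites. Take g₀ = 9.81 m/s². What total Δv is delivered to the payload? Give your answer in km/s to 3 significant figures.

Ignition mass of stage 1 = 102,000+15,800 + 19,500+2,020 + 4,250 = 143,570 kg.
Stage 1: m₀ = 143,570 kg, m_f = 143,570 − 102,000 = 41,570 kg; Δv = 350×9.81×ln(3.454) = 3433.5×1.2394 ≈ 4256 m/s.
Stage 2: m₀ = 25,770 kg, m_f = 25,770 − 19,500 = 6,270 kg; Δv = 452×9.81×ln(4.11) = 4434.1×1.4134 ≈ 6267 m/s.
Total Δv = 4256 + 6267 = 10523 m/s.

Δv ≈ 10.5 km/s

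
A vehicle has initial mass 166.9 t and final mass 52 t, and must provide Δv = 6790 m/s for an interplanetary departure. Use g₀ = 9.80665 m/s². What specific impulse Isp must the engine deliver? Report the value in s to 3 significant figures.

ln(m₀/m_f) = ln(166900/52000) = ln(3.21) = 1.1662.
v_e = Δv / ln(m₀/m_f) = 6790 / 1.1662 = 5822.6 m/s.
Isp = v_e / g₀ = 5822.6 / 9.80665 = 593.7 s.

Isp ≈ 594 s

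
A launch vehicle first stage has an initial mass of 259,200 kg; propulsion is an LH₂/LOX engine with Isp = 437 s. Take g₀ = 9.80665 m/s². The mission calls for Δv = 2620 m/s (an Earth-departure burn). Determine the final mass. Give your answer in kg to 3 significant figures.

v_e = Isp · g₀ = 437 × 9.80665 = 4285.5 m/s.
Using Δv = v_e ln(m₀/m_f): m₀/m_f = exp(Δv / v_e) = exp(2620 / 4285.5) = exp(0.6114) = 1.8429.
m_f = m₀ / 1.8429 = 259,200 / 1.8429 = 140,648 kg.

final mass ≈ 141000 kg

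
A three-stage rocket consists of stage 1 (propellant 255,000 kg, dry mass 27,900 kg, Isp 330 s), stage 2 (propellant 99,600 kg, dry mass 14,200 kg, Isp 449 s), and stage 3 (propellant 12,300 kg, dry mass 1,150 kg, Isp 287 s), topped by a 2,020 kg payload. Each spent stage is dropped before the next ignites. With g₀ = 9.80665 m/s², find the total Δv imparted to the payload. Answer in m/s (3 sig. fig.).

Δv ≈ 14100 m/s

Ignition mass of stage 1 = 255,000+27,900 + 99,600+14,200 + 12,300+1,150 + 2,020 = 412,170 kg.
Stage 1: m₀ = 412,170 kg, m_f = 412,170 − 255,000 = 157,170 kg; Δv = 330×9.80665×ln(2.622) = 3236.2×0.9641 ≈ 3120 m/s.
Stage 2: m₀ = 129,270 kg, m_f = 129,270 − 99,600 = 29,670 kg; Δv = 449×9.80665×ln(4.357) = 4403.2×1.4718 ≈ 6480 m/s.
Stage 3: m₀ = 15,470 kg, m_f = 15,470 − 12,300 = 3,170 kg; Δv = 287×9.80665×ln(4.88) = 2814.5×1.5852 ≈ 4461 m/s.
Total Δv = 3120 + 6480 + 4461 = 14061 m/s.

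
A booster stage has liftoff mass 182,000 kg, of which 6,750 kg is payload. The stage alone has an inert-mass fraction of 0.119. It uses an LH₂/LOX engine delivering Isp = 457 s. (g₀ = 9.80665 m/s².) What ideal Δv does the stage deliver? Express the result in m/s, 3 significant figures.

Δv ≈ 8450 m/s

Stage wet mass = m₀ − payload = 182,000 − 6,750 = 175,250 kg.
Stage dry mass = ε × stage wet mass = 0.119 × 175,250 = 20,854.8 kg.
Burnout mass m_f = stage dry + payload = 20,854.8 + 6,750 = 27,604.8 kg.
v_e = Isp · g₀ = 457 × 9.80665 = 4481.6 m/s.
Δv = v_e · ln(182,000/27,604.8) = 4481.6 × ln(6.593) = 4481.6 × 1.8860 ≈ 8452 m/s.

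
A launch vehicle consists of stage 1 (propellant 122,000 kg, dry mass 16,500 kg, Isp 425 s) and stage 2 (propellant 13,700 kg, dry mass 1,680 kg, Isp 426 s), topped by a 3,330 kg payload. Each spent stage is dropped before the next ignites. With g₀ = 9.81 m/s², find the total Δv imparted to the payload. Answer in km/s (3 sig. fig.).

Ignition mass of stage 1 = 122,000+16,500 + 13,700+1,680 + 3,330 = 157,210 kg.
Stage 1: m₀ = 157,210 kg, m_f = 157,210 − 122,000 = 35,210 kg; Δv = 425×9.81×ln(4.465) = 4169.2×1.4963 ≈ 6238 m/s.
Stage 2: m₀ = 18,710 kg, m_f = 18,710 − 13,700 = 5,010 kg; Δv = 426×9.81×ln(3.735) = 4179.1×1.3176 ≈ 5506 m/s.
Total Δv = 6238 + 5506 = 11744 m/s.

Δv ≈ 11.7 km/s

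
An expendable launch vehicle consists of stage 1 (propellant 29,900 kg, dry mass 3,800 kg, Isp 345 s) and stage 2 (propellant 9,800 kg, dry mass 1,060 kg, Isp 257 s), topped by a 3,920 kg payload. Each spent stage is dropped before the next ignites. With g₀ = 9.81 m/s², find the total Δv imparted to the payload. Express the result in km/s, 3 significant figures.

Ignition mass of stage 1 = 29,900+3,800 + 9,800+1,060 + 3,920 = 48,480 kg.
Stage 1: m₀ = 48,480 kg, m_f = 48,480 − 29,900 = 18,580 kg; Δv = 345×9.81×ln(2.609) = 3384.5×0.9591 ≈ 3246 m/s.
Stage 2: m₀ = 14,780 kg, m_f = 14,780 − 9,800 = 4,980 kg; Δv = 257×9.81×ln(2.968) = 2521.2×1.0878 ≈ 2743 m/s.
Total Δv = 3246 + 2743 = 5989 m/s.

Δv ≈ 5.99 km/s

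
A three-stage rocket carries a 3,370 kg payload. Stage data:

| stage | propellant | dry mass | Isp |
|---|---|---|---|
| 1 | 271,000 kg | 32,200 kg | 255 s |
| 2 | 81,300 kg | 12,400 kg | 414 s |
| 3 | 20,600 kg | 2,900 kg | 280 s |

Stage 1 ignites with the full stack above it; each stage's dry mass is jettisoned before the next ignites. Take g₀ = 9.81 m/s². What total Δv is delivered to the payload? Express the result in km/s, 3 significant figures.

Δv ≈ 11.1 km/s

Ignition mass of stage 1 = 271,000+32,200 + 81,300+12,400 + 20,600+2,900 + 3,370 = 423,770 kg.
Stage 1: m₀ = 423,770 kg, m_f = 423,770 − 271,000 = 152,770 kg; Δv = 255×9.81×ln(2.774) = 2501.6×1.0203 ≈ 2552 m/s.
Stage 2: m₀ = 120,570 kg, m_f = 120,570 − 81,300 = 39,270 kg; Δv = 414×9.81×ln(3.07) = 4061.3×1.1218 ≈ 4556 m/s.
Stage 3: m₀ = 26,870 kg, m_f = 26,870 − 20,600 = 6,270 kg; Δv = 280×9.81×ln(4.285) = 2746.8×1.4552 ≈ 3997 m/s.
Total Δv = 2552 + 4556 + 3997 = 11105 m/s.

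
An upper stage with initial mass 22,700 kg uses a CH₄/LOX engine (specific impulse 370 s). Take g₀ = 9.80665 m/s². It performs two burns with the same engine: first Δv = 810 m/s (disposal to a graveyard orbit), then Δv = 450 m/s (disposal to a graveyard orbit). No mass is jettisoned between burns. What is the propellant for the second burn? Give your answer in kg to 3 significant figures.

propellant for the second burn ≈ 2120 kg

v_e = Isp · g₀ = 370 × 9.80665 = 3628.5 m/s.
After the first burn: m = 22700 × exp(−810/3628.5) = 22700 × 0.79993 = 18,158.4 kg.
After the second burn: m = 18,158.4 × exp(−450/3628.5) = 18,158.4 × 0.88336 = 16,040.4 kg.
Second-burn propellant = 18,158.4 − 16,040.4 = 2,118 kg.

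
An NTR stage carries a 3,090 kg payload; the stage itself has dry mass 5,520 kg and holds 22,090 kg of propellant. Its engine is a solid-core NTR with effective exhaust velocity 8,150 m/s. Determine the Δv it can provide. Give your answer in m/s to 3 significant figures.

m₀ = payload + dry + propellant = 3,090 + 5,520 + 22,090 = 30,700 kg.
m_f = payload + dry = 3,090 + 5,520 = 8,610 kg.
By the Tsiolkovsky rocket equation, Δv = v_e · ln(m₀/m_f) = 8150.0 × ln(3.566) = 8150.0 × 1.2713 ≈ 10361.4 m/s.

Δv ≈ 10400 m/s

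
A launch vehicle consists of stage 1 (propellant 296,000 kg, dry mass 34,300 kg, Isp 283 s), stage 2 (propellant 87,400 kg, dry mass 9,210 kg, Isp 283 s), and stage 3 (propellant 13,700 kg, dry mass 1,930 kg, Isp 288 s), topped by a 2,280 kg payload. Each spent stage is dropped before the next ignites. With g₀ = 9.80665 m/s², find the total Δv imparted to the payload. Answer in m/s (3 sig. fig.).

Ignition mass of stage 1 = 296,000+34,300 + 87,400+9,210 + 13,700+1,930 + 2,280 = 444,820 kg.
Stage 1: m₀ = 444,820 kg, m_f = 444,820 − 296,000 = 148,820 kg; Δv = 283×9.80665×ln(2.989) = 2775.3×1.0949 ≈ 3039 m/s.
Stage 2: m₀ = 114,520 kg, m_f = 114,520 − 87,400 = 27,120 kg; Δv = 283×9.80665×ln(4.223) = 2775.3×1.4405 ≈ 3998 m/s.
Stage 3: m₀ = 17,910 kg, m_f = 17,910 − 13,700 = 4,210 kg; Δv = 288×9.80665×ln(4.254) = 2824.3×1.4479 ≈ 4089 m/s.
Total Δv = 3039 + 3998 + 4089 = 11126 m/s.

Δv ≈ 11100 m/s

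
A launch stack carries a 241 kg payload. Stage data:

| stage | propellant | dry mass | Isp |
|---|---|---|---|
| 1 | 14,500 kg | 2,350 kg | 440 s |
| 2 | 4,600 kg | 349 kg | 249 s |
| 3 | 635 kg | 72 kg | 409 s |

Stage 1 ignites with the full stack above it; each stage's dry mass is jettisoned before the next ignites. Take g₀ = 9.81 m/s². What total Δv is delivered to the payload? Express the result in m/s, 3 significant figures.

Ignition mass of stage 1 = 14,500+2,350 + 4,600+349 + 635+72 + 241 = 22,747 kg.
Stage 1: m₀ = 22,747 kg, m_f = 22,747 − 14,500 = 8,247 kg; Δv = 440×9.81×ln(2.758) = 4316.4×1.0146 ≈ 4379 m/s.
Stage 2: m₀ = 5,897 kg, m_f = 5,897 − 4,600 = 1,297 kg; Δv = 249×9.81×ln(4.547) = 2442.7×1.5144 ≈ 3699 m/s.
Stage 3: m₀ = 948 kg, m_f = 948 − 635 = 313 kg; Δv = 409×9.81×ln(3.029) = 4012.3×1.1082 ≈ 4446 m/s.
Total Δv = 4379 + 3699 + 4446 = 12524 m/s.

Δv ≈ 12500 m/s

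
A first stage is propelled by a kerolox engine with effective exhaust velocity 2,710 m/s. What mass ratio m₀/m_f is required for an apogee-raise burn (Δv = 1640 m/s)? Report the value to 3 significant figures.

mass ratio ≈ 1.83

m₀/m_f = exp(Δv / v_e) = exp(1640 / 2710.0) = exp(0.6052) = 1.8316.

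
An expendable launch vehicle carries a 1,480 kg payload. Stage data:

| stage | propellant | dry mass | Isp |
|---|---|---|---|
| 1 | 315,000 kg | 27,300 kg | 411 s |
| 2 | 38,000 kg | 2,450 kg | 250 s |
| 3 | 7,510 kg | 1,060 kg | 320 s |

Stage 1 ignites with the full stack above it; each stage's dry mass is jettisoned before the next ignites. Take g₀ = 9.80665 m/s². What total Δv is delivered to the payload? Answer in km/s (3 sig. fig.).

Ignition mass of stage 1 = 315,000+27,300 + 38,000+2,450 + 7,510+1,060 + 1,480 = 392,800 kg.
Stage 1: m₀ = 392,800 kg, m_f = 392,800 − 315,000 = 77,800 kg; Δv = 411×9.80665×ln(5.049) = 4030.5×1.6192 ≈ 6526 m/s.
Stage 2: m₀ = 50,500 kg, m_f = 50,500 − 38,000 = 12,500 kg; Δv = 250×9.80665×ln(4.04) = 2451.7×1.3962 ≈ 3423 m/s.
Stage 3: m₀ = 10,050 kg, m_f = 10,050 − 7,510 = 2,540 kg; Δv = 320×9.80665×ln(3.957) = 3138.1×1.3754 ≈ 4316 m/s.
Total Δv = 6526 + 3423 + 4316 = 14265 m/s.

Δv ≈ 14.3 km/s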